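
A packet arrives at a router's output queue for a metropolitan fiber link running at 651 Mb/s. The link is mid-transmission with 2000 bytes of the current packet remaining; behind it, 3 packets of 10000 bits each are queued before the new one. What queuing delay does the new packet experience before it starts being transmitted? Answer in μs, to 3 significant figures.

70.7 μs

Each queued packet: L/R = 10000/651000000 = 15.361 μs.
3 queued → 46.0829 μs.
Plus remaining 16000 bits of current packet: 24.5776 μs.
Queuing delay = 70.7 μs.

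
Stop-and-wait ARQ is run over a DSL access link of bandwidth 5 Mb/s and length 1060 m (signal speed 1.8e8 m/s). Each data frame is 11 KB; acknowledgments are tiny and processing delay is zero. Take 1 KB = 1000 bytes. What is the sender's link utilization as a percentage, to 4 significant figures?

t_tx = L/R = 88000/5000000 = 0.0176 s.
t_prop = 1060/180000000 = 5.88889e-06 s; RTT = 1.17778e-05 s.
Cycle = t_tx + RTT = 0.0176118 s.
Utilization = t_tx / cycle = 0.0176/0.0176118 = 99.93 %.

99.93 %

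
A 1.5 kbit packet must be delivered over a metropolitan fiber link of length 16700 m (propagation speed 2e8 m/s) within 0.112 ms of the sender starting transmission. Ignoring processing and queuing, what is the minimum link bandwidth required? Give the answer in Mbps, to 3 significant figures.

52.6 Mbps

Propagation delay = 16700 / 200000000 = 0.0835 ms.
Transmission budget = 0.112 − 0.0835 = 0.0285 ms.
R ≥ L / t_tx = 1500 bits / 2.85e-05 s = 52.6 Mbps.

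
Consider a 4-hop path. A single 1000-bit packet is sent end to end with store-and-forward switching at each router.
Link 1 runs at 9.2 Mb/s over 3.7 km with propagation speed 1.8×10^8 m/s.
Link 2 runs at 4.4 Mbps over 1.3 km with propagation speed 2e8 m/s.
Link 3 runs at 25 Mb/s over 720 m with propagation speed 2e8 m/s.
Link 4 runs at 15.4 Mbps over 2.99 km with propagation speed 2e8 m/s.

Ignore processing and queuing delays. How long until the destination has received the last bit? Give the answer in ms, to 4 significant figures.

0.4865 ms

Transmission delays (L/R per hop): 0.108696, 0.227273, 0.04, 0.0649351 ms; sum = 0.440903 ms.
Propagation delays (d/s per hop): 0.0205556, 0.0065, 0.0036, 0.01495 ms; sum = 0.0456056 ms.
End-to-end = 0.4865 ms.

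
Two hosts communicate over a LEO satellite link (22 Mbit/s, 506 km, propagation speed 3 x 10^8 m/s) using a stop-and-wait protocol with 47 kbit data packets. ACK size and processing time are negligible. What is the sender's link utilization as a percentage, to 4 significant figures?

t_tx = L/R = 47000/22000000 = 0.00213636 s.
t_prop = 506000/300000000 = 0.00168667 s; RTT = 0.00337333 s.
Cycle = t_tx + RTT = 0.0055097 s.
Utilization = t_tx / cycle = 0.00213636/0.0055097 = 38.77 %.

38.77 %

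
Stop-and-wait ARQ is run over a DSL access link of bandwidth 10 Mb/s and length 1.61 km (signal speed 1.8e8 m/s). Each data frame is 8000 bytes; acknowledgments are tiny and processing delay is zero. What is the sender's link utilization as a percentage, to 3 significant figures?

t_tx = L/R = 64000/10000000 = 0.0064 s.
t_prop = 1610/180000000 = 8.94444e-06 s; RTT = 1.78889e-05 s.
Cycle = t_tx + RTT = 0.00641789 s.
Utilization = t_tx / cycle = 0.0064/0.00641789 = 99.7 %.

99.7 %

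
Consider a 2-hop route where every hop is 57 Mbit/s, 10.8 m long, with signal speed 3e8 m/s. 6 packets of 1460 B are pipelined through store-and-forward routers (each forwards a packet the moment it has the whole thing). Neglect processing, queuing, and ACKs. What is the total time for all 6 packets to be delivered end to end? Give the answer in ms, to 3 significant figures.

Per-hop transmission t_tx = L/R = 11680/57000000 = 0.204912 ms.
Per-hop propagation t_prop = 10.8/300000000 = 3.6e-05 ms.
Pipeline fill: first packet needs 2·t_tx to clear all hops; remaining 5 packets each add one t_tx.
Total = (2+6-1)·t_tx + 2·t_prop = 7·0.204912 + 2·3.6e-05 = 1.43 ms.

1.43 ms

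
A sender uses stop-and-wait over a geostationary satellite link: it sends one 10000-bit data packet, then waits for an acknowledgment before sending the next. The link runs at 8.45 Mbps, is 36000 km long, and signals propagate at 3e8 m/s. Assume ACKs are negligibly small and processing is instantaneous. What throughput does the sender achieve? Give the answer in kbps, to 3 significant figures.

t_tx = L/R = 10000/8450000 = 0.00118343 s.
t_prop = 36000000/300000000 = 0.12 s; RTT = 0.24 s.
Cycle = t_tx + RTT = 0.241183 s.
Throughput = L / cycle = 10000 / 0.241183 = 41.5 kbps.

41.5 kbps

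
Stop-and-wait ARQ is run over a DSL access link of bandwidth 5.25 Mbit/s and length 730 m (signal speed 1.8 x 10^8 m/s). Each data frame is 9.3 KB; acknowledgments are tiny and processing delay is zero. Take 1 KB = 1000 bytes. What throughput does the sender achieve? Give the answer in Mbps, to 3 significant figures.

t_tx = L/R = 74400/5250000 = 0.0141714 s.
t_prop = 730/180000000 = 4.05556e-06 s; RTT = 8.11111e-06 s.
Cycle = t_tx + RTT = 0.0141795 s.
Throughput = L / cycle = 74400 / 0.0141795 = 5.25 Mbps.

5.25 Mbps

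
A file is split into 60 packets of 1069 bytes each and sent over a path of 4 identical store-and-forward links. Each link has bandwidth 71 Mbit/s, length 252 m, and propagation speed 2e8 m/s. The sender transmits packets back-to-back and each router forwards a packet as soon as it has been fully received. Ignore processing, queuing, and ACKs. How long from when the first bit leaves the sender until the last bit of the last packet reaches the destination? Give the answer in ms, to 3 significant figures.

Per-hop transmission t_tx = L/R = 8552/71000000 = 0.120451 ms.
Per-hop propagation t_prop = 252/200000000 = 0.00126 ms.
Pipeline fill: first packet needs 4·t_tx to clear all hops; remaining 59 packets each add one t_tx.
Total = (4+60-1)·t_tx + 4·t_prop = 63·0.120451 + 4·0.00126 = 7.59 ms.

7.59 ms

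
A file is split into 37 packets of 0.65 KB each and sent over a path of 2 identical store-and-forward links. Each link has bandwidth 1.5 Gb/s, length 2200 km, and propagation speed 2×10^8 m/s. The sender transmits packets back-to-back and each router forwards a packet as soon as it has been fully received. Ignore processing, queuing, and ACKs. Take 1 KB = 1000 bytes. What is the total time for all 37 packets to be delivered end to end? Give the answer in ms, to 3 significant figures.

Per-hop transmission t_tx = L/R = 5200/1500000000 = 0.00346667 ms.
Per-hop propagation t_prop = 2200000/200000000 = 11 ms.
Pipeline fill: first packet needs 2·t_tx to clear all hops; remaining 36 packets each add one t_tx.
Total = (2+37-1)·t_tx + 2·t_prop = 38·0.00346667 + 2·11 = 22.1 ms.

22.1 ms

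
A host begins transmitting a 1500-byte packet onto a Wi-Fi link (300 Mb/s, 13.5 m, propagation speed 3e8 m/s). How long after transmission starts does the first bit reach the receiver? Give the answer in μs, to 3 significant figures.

0.0450 μs

First bit experiences only propagation delay: d/s = 13.5/300000000 = 0.0450 μs.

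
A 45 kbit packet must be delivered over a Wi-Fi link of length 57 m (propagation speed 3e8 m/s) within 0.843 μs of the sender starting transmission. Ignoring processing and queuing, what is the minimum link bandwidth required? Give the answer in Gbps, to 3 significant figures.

Propagation delay = 57 / 300000000 = 0.19 μs.
Transmission budget = 0.843 − 0.19 = 0.653 μs.
R ≥ L / t_tx = 45000 bits / 6.53e-07 s = 68.9 Gbps.

68.9 Gbps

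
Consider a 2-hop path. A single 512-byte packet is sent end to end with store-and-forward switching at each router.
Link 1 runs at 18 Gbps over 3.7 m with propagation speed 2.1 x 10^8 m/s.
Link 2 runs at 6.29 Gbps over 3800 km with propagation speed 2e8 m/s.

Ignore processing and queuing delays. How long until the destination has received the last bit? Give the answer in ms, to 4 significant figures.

L = 512 × 8 = 4096 bits.
Transmission delays (L/R per hop): 0.000227556, 0.000651192 ms; sum = 0.000878748 ms.
Propagation delays (d/s per hop): 1.7619e-05, 19 ms; sum = 19 ms.
End-to-end = 19.00 ms.

19.00 ms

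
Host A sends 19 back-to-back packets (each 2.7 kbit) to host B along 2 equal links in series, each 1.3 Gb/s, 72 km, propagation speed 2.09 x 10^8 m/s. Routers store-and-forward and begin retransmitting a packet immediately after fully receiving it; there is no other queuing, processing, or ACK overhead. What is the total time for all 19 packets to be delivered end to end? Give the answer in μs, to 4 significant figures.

Per-hop transmission t_tx = L/R = 2700/1300000000 = 2.07692 μs.
Per-hop propagation t_prop = 72000/209000000 = 344.498 μs.
Pipeline fill: first packet needs 2·t_tx to clear all hops; remaining 18 packets each add one t_tx.
Total = (2+19-1)·t_tx + 2·t_prop = 20·2.07692 + 2·344.498 = 730.5 μs.

730.5 μs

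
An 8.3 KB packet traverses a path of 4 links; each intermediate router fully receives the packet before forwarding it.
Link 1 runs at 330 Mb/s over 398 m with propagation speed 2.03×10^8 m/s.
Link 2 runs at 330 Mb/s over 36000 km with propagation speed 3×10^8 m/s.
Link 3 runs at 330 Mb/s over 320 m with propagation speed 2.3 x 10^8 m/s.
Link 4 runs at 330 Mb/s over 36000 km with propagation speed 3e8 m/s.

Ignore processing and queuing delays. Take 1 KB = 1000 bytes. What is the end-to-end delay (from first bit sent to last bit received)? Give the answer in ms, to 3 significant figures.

L = 66400 bits.
Transmission delay per hop = L/R = 66400/330000000 = 0.201212 ms; 4 hops → 0.804848 ms.
Propagation delays (d/s per hop): 0.00196059, 120, 0.0013913, 120 ms; sum = 240.003 ms.
End-to-end = 241 ms.

241 ms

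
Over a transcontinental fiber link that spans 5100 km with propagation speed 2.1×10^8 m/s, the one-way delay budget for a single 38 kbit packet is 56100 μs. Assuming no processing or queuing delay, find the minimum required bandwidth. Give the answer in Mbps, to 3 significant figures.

1.19 Mbps

Propagation delay = 5100000 / 210000000 = 24285.7 μs.
Transmission budget = 56100 − 24285.7 = 31814.3 μs.
R ≥ L / t_tx = 38000 bits / 0.0318143 s = 1.19 Mbps.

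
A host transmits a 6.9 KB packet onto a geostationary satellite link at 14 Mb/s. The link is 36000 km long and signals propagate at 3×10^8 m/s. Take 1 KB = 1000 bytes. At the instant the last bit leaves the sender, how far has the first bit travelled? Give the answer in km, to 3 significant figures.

1180 km

t_tx = L/R = 55200/14000000 = 0.00394286 s.
Distance = s × t_tx = 300000000 × 0.00394286 = 1180 km.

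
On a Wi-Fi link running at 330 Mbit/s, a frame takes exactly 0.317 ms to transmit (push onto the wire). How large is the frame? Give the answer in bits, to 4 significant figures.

104600 bits

L = R × t_tx = 330000000 b/s × 0.000317 s = 104610 bits.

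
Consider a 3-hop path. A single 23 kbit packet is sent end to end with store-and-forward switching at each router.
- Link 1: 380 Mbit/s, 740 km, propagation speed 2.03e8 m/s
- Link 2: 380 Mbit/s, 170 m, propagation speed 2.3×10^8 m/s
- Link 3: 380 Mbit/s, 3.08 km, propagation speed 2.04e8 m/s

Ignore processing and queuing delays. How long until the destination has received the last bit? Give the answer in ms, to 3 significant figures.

L = 23000 bits.
Transmission delay per hop = L/R = 23000/380000000 = 0.0605263 ms; 3 hops → 0.181579 ms.
Propagation delays (d/s per hop): 3.64532, 0.00073913, 0.015098 ms; sum = 3.66116 ms.
End-to-end = 3.84 ms.

3.84 ms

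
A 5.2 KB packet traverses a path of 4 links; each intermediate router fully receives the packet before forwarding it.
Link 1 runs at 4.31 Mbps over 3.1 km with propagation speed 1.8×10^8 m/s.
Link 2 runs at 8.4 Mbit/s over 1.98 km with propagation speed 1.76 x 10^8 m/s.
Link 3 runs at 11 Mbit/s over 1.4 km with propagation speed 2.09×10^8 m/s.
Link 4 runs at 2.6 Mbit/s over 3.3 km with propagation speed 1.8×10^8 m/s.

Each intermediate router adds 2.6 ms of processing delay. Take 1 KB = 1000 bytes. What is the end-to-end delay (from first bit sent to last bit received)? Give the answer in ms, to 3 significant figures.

L = 41600 bits.
Transmission delays (L/R per hop): 9.65197, 4.95238, 3.78182, 16 ms; sum = 34.3862 ms.
Propagation delays (d/s per hop): 0.0172222, 0.01125, 0.00669856, 0.0183333 ms; sum = 0.0535041 ms.
Processing at 3 router(s): 3 × 2.6 ms = 7.8 ms.
End-to-end = 42.2 ms.

42.2 ms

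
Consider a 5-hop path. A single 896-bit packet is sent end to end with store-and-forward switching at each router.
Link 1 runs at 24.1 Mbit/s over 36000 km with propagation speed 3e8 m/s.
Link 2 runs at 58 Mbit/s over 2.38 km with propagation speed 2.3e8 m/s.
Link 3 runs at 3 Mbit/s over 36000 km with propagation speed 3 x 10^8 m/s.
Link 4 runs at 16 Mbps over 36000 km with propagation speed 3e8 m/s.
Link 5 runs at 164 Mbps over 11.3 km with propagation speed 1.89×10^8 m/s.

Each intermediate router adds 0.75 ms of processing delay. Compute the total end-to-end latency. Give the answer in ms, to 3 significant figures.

Transmission delays (L/R per hop): 0.0371784, 0.0154483, 0.298667, 0.056, 0.00546341 ms; sum = 0.412757 ms.
Propagation delays (d/s per hop): 120, 0.0103478, 120, 120, 0.0597884 ms; sum = 360.07 ms.
Processing at 4 router(s): 4 × 0.75 ms = 3 ms.
End-to-end = 363 ms.

363 ms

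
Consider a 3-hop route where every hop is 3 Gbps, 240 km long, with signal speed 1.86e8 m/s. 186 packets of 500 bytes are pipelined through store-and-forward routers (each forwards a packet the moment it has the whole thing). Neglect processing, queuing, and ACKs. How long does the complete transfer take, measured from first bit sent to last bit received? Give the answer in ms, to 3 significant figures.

Per-hop transmission t_tx = L/R = 4000/3000000000 = 0.00133333 ms.
Per-hop propagation t_prop = 240000/186000000 = 1.29032 ms.
Pipeline fill: first packet needs 3·t_tx to clear all hops; remaining 185 packets each add one t_tx.
Total = (3+186-1)·t_tx + 3·t_prop = 188·0.00133333 + 3·1.29032 = 4.12 ms.

4.12 ms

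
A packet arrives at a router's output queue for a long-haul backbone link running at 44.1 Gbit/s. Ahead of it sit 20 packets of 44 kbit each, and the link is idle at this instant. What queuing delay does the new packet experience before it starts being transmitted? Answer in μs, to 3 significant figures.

Each queued packet: L/R = 44000/44100000000 = 0.997732 μs.
20 queued → 19.9546 μs.
Queuing delay = 20.0 μs.

20.0 μs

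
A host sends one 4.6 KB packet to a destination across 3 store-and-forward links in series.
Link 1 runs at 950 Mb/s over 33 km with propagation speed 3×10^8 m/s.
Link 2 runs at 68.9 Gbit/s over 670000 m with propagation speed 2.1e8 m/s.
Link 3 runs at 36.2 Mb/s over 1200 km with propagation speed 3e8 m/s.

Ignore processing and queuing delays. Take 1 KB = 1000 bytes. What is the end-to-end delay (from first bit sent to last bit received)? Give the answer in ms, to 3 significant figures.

L = 36800 bits.
Transmission delays (L/R per hop): 0.0387368, 0.000534107, 1.01657 ms; sum = 1.05585 ms.
Propagation delays (d/s per hop): 0.11, 3.19048, 4 ms; sum = 7.30048 ms.
End-to-end = 8.36 ms.

8.36 ms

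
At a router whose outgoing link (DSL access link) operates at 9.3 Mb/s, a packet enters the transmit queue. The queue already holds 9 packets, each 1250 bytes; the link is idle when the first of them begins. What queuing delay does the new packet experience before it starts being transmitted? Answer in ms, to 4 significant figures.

9.677 ms

Each queued packet: L/R = 10000/9300000 = 1.07527 ms.
9 queued → 9.67742 ms.
Queuing delay = 9.677 ms.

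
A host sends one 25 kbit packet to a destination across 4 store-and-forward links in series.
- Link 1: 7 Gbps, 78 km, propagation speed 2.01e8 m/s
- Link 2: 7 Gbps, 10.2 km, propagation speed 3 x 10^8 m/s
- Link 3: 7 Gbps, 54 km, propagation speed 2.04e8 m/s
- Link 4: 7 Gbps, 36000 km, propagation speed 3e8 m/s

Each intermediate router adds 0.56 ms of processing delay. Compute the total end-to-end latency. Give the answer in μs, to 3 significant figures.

122000 μs

L = 25000 bits.
Transmission delay per hop = L/R = 25000/7000000000 = 3.57143 μs; 4 hops → 14.2857 μs.
Propagation delays (d/s per hop): 388.06, 34, 264.706, 120000 μs; sum = 120687 μs.
Processing at 3 router(s): 3 × 0.56 ms = 1680 μs.
End-to-end = 122000 μs.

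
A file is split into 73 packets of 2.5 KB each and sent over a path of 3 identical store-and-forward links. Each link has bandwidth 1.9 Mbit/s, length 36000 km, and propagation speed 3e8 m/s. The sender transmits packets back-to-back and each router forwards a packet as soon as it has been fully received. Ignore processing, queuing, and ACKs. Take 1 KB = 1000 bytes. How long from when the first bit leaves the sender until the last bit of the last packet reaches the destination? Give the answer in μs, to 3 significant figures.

Per-hop transmission t_tx = L/R = 20000/1900000 = 10526.3 μs.
Per-hop propagation t_prop = 36000000/300000000 = 120000 μs.
Pipeline fill: first packet needs 3·t_tx to clear all hops; remaining 72 packets each add one t_tx.
Total = (3+73-1)·t_tx + 3·t_prop = 75·10526.3 + 3·120000 = 1150000 μs.

1150000 μs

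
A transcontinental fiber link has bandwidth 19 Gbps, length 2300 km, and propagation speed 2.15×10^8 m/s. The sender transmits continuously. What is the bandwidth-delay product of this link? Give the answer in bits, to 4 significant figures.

Propagation delay = 2300000 / 215000000 = 0.0106977 s.
BDP = R × t_prop = 19000000000 × 0.0106977 = 203256000 bits.

203300000 bits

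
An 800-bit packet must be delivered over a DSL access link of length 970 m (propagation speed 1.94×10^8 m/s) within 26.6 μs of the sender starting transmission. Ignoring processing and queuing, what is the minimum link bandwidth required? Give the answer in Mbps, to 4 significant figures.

Propagation delay = 970 / 194000000 = 5 μs.
Transmission budget = 26.6 − 5 = 21.6 μs.
R ≥ L / t_tx = 800 bits / 2.16e-05 s = 37.04 Mbps.

37.04 Mbps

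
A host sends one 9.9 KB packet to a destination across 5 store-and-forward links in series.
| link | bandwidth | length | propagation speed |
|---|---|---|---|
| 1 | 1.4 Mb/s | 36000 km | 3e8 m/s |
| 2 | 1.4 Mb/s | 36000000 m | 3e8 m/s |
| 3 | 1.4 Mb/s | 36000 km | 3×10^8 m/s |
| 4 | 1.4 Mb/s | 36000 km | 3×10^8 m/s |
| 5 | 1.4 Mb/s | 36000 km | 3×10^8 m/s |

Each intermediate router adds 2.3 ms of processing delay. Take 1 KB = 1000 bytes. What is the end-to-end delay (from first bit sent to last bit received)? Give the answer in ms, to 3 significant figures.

L = 79200 bits.
Transmission delay per hop = L/R = 79200/1400000 = 56.5714 ms; 5 hops → 282.857 ms.
Propagation delays (d/s per hop): 120, 120, 120, 120, 120 ms; sum = 600 ms.
Processing at 4 router(s): 4 × 2.3 ms = 9.2 ms.
End-to-end = 892 ms.

892 ms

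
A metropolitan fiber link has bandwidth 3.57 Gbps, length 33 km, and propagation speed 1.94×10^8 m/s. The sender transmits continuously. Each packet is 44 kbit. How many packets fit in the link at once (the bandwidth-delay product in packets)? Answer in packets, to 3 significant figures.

Propagation delay = 33000 / 194000000 = 0.000170103 s.
BDP = R × t_prop = 3570000000 × 0.000170103 = 607268 bits.
In packets of 44000 bits: 13.8 packets.

13.8 packets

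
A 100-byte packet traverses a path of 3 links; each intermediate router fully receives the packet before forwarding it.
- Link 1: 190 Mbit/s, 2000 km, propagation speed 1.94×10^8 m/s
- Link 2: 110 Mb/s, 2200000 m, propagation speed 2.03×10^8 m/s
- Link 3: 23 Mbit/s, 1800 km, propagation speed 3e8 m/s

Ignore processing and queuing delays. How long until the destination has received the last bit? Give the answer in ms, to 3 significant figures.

L = 100 × 8 = 800 bits.
Transmission delays (L/R per hop): 0.00421053, 0.00727273, 0.0347826 ms; sum = 0.0462659 ms.
Propagation delays (d/s per hop): 10.3093, 10.8374, 6 ms; sum = 27.1467 ms.
End-to-end = 27.2 ms.

27.2 ms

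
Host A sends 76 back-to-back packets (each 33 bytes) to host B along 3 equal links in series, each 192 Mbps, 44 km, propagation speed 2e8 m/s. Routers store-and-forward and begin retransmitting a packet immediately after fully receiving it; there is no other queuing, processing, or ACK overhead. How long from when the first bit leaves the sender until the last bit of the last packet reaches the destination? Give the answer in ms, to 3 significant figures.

Per-hop transmission t_tx = L/R = 264/192000000 = 0.001375 ms.
Per-hop propagation t_prop = 44000/200000000 = 0.22 ms.
Pipeline fill: first packet needs 3·t_tx to clear all hops; remaining 75 packets each add one t_tx.
Total = (3+76-1)·t_tx + 3·t_prop = 78·0.001375 + 3·0.22 = 0.767 ms.

0.767 ms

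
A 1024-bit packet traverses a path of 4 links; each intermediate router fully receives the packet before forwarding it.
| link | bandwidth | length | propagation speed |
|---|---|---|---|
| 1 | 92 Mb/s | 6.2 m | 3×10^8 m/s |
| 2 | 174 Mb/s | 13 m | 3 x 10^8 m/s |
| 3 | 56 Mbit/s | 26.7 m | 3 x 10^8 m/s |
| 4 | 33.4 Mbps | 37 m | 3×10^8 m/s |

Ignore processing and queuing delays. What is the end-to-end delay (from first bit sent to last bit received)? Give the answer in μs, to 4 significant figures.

Transmission delays (L/R per hop): 11.1304, 5.88506, 18.2857, 30.6587 μs; sum = 65.9599 μs.
Propagation delays (d/s per hop): 0.0206667, 0.0433333, 0.089, 0.123333 μs; sum = 0.276333 μs.
End-to-end = 66.24 μs.

66.24 μs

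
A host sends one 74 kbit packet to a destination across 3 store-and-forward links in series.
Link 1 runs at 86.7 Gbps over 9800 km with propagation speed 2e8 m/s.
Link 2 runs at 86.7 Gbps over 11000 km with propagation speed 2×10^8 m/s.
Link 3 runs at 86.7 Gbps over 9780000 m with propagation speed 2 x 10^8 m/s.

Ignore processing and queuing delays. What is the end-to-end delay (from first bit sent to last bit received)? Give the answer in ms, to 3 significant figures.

153 ms

L = 74000 bits.
Transmission delay per hop = L/R = 74000/86700000000 = 0.000853518 ms; 3 hops → 0.00256055 ms.
Propagation delays (d/s per hop): 49, 55, 48.9 ms; sum = 152.9 ms.
End-to-end = 153 ms.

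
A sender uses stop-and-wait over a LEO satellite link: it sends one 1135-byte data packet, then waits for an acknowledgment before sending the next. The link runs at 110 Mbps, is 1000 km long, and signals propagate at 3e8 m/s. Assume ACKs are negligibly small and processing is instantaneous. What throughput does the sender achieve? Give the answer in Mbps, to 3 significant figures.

t_tx = L/R = 9080/110000000 = 8.25455e-05 s.
t_prop = 1000000/300000000 = 0.00333333 s; RTT = 0.00666667 s.
Cycle = t_tx + RTT = 0.00674921 s.
Throughput = L / cycle = 9080 / 0.00674921 = 1.35 Mbps.

1.35 Mbps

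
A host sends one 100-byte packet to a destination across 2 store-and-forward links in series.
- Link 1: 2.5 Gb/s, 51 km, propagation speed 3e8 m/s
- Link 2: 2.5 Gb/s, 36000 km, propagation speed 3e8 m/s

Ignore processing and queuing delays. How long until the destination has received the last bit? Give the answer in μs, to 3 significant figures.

L = 100 × 8 = 800 bits.
Transmission delay per hop = L/R = 800/2500000000 = 0.32 μs; 2 hops → 0.64 μs.
Propagation delays (d/s per hop): 170, 120000 μs; sum = 120170 μs.
End-to-end = 120000 μs.

120000 μs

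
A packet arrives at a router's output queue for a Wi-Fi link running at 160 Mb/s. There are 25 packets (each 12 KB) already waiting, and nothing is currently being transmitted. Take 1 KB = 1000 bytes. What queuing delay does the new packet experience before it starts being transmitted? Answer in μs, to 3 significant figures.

Each queued packet: L/R = 96000/160000000 = 600 μs.
25 queued → 15000 μs.
Queuing delay = 15000 μs.

15000 μs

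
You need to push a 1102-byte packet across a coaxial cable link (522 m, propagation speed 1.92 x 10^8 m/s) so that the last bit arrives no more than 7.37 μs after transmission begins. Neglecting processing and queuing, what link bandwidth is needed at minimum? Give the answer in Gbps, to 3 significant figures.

L = 8816 bits.
Propagation delay = 522 / 192000000 = 2.71875 μs.
Transmission budget = 7.37 − 2.71875 = 4.65125 μs.
R ≥ L / t_tx = 8816 bits / 4.65125e-06 s = 1.90 Gbps.

1.90 Gbps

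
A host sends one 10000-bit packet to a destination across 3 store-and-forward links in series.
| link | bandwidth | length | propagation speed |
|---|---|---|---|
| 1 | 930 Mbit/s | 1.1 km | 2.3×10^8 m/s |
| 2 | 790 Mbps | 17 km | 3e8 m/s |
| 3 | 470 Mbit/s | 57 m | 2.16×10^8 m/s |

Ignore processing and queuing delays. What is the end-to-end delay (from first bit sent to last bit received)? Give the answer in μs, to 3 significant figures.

Transmission delays (L/R per hop): 10.7527, 12.6582, 21.2766 μs; sum = 44.6875 μs.
Propagation delays (d/s per hop): 4.78261, 56.6667, 0.263889 μs; sum = 61.7132 μs.
End-to-end = 106 μs.

106 μs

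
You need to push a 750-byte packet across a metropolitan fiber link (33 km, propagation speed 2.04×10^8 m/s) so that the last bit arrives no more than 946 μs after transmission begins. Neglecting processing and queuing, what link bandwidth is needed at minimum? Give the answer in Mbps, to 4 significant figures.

L = 6000 bits.
Propagation delay = 33000 / 204000000 = 161.765 μs.
Transmission budget = 946 − 161.765 = 784.235 μs.
R ≥ L / t_tx = 6000 bits / 0.000784235 s = 7.651 Mbps.

7.651 Mbps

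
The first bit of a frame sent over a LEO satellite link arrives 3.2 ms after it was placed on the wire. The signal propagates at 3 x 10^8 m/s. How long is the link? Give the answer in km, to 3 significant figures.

960 km

d = s × t_prop = 300000000 × 0.0032 = 960 km.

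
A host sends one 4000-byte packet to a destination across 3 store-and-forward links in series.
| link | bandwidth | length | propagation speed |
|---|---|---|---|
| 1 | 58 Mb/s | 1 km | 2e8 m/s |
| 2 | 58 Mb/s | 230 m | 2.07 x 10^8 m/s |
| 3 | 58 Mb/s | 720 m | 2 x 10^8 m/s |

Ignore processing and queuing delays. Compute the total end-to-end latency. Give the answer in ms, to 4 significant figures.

1.665 ms

L = 4000 × 8 = 32000 bits.
Transmission delay per hop = L/R = 32000/58000000 = 0.551724 ms; 3 hops → 1.65517 ms.
Propagation delays (d/s per hop): 0.005, 0.00111111, 0.0036 ms; sum = 0.00971111 ms.
End-to-end = 1.665 ms.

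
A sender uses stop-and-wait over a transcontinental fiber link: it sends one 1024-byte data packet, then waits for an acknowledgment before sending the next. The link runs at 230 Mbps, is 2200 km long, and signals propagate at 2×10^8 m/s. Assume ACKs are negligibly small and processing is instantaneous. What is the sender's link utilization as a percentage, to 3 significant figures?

t_tx = L/R = 8192/230000000 = 3.56174e-05 s.
t_prop = 2200000/200000000 = 0.011 s; RTT = 0.022 s.
Cycle = t_tx + RTT = 0.0220356 s.
Utilization = t_tx / cycle = 3.56174e-05/0.0220356 = 0.162 %.

0.162 %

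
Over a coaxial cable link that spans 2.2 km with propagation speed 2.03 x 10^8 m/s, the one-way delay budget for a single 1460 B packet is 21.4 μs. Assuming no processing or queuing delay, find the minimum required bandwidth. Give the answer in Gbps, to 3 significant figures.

1.11 Gbps

L = 11680 bits.
Propagation delay = 2200 / 2.03e+08 = 10.8374 μs.
Transmission budget = 21.4 − 10.8374 = 10.5626 μs.
R ≥ L / t_tx = 11680 bits / 1.05626e-05 s = 1.11 Gbps.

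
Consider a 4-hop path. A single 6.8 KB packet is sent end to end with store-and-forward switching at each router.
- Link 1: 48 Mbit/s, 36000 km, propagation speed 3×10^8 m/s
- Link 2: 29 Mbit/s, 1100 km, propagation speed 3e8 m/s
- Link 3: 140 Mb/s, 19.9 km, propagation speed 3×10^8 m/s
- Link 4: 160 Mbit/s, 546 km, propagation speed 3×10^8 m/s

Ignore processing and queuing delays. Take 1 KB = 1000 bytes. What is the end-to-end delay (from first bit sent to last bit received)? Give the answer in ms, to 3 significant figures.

129 ms

L = 54400 bits.
Transmission delays (L/R per hop): 1.13333, 1.87586, 0.388571, 0.34 ms; sum = 3.73777 ms.
Propagation delays (d/s per hop): 120, 3.66667, 0.0663333, 1.82 ms; sum = 125.553 ms.
End-to-end = 129 ms.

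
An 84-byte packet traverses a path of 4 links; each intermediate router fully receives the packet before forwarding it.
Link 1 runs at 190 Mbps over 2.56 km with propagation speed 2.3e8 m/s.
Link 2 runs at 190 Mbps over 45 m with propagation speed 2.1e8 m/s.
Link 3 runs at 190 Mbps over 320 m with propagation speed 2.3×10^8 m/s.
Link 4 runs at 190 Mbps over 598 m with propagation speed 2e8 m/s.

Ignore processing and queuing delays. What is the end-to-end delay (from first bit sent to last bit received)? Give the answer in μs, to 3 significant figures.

L = 84 × 8 = 672 bits.
Transmission delay per hop = L/R = 672/190000000 = 3.53684 μs; 4 hops → 14.1474 μs.
Propagation delays (d/s per hop): 11.1304, 0.214286, 1.3913, 2.99 μs; sum = 15.726 μs.
End-to-end = 29.9 μs.

29.9 μs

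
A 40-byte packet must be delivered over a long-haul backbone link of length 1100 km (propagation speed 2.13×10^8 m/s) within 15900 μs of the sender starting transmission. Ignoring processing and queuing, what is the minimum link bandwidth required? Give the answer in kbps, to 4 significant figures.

L = 320 bits.
Propagation delay = 1100000 / 213000000 = 5164.32 μs.
Transmission budget = 15900 − 5164.32 = 10735.7 μs.
R ≥ L / t_tx = 320 bits / 0.0107357 s = 29.81 kbps.

29.81 kbps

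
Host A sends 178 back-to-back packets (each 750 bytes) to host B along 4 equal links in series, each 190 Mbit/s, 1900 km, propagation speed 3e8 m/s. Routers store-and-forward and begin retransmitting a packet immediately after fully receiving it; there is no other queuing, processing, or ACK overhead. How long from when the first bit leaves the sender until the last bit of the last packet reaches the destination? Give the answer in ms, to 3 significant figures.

Per-hop transmission t_tx = L/R = 6000/190000000 = 0.0315789 ms.
Per-hop propagation t_prop = 1900000/300000000 = 6.33333 ms.
Pipeline fill: first packet needs 4·t_tx to clear all hops; remaining 177 packets each add one t_tx.
Total = (4+178-1)·t_tx + 4·t_prop = 181·0.0315789 + 4·6.33333 = 31.0 ms.

31.0 ms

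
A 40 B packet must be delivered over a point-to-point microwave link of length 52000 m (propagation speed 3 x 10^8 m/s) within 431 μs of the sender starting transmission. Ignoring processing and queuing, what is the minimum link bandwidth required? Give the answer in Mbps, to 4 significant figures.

L = 320 bits.
Propagation delay = 52000 / 300000000 = 173.333 μs.
Transmission budget = 431 − 173.333 = 257.667 μs.
R ≥ L / t_tx = 320 bits / 0.000257667 s = 1.242 Mbps.

1.242 Mbps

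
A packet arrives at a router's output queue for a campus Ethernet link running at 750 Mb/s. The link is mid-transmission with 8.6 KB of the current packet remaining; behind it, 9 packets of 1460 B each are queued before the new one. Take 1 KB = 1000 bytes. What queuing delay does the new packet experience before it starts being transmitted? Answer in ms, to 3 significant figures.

Each queued packet: L/R = 11680/750000000 = 0.0155733 ms.
9 queued → 0.14016 ms.
Plus remaining 68800 bits of current packet: 0.0917333 ms.
Queuing delay = 0.232 ms.

0.232 ms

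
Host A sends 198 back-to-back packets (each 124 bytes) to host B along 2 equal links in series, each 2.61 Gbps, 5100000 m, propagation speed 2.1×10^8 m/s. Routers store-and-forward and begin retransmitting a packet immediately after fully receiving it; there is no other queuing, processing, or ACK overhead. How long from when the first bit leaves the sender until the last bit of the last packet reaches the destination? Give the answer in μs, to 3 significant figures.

Per-hop transmission t_tx = L/R = 992/2610000000 = 0.380077 μs.
Per-hop propagation t_prop = 5100000/210000000 = 24285.7 μs.
Pipeline fill: first packet needs 2·t_tx to clear all hops; remaining 197 packets each add one t_tx.
Total = (2+198-1)·t_tx + 2·t_prop = 199·0.380077 + 2·24285.7 = 48600 μs.

48600 μs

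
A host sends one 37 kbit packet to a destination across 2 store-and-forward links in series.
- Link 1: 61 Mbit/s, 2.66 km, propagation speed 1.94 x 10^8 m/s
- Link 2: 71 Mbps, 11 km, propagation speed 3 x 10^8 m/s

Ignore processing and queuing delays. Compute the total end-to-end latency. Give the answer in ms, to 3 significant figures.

L = 37000 bits.
Transmission delays (L/R per hop): 0.606557, 0.521127 ms; sum = 1.12768 ms.
Propagation delays (d/s per hop): 0.0137113, 0.0366667 ms; sum = 0.050378 ms.
End-to-end = 1.18 ms.

1.18 ms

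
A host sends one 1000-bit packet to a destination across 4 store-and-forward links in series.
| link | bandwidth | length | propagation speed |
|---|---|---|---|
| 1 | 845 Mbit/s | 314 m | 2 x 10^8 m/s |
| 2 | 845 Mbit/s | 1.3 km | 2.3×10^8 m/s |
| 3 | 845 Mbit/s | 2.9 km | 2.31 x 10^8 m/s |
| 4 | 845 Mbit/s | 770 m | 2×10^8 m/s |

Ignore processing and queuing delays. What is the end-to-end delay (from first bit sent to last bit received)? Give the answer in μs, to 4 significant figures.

Transmission delay per hop = L/R = 1000/845000000 = 1.18343 μs; 4 hops → 4.73373 μs.
Propagation delays (d/s per hop): 1.57, 5.65217, 12.5541, 3.85 μs; sum = 23.6263 μs.
End-to-end = 28.36 μs.

28.36 μs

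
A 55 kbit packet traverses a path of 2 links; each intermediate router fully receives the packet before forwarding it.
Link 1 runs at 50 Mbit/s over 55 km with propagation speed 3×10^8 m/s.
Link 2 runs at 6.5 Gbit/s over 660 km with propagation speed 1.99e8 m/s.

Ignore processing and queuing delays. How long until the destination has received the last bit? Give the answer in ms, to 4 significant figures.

4.608 ms

L = 55000 bits.
Transmission delays (L/R per hop): 1.1, 0.00846154 ms; sum = 1.10846 ms.
Propagation delays (d/s per hop): 0.183333, 3.31658 ms; sum = 3.49992 ms.
End-to-end = 4.608 ms.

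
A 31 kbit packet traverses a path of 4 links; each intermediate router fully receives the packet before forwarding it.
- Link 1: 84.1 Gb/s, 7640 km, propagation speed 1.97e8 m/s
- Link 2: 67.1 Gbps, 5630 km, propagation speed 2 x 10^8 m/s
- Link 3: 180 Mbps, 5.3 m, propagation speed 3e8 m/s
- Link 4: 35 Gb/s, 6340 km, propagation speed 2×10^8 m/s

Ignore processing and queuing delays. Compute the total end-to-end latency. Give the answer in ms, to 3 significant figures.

98.8 ms

L = 31000 bits.
Transmission delays (L/R per hop): 0.000368609, 0.000461997, 0.172222, 0.000885714 ms; sum = 0.173939 ms.
Propagation delays (d/s per hop): 38.7817, 28.15, 1.76667e-05, 31.7 ms; sum = 98.6317 ms.
End-to-end = 98.8 ms.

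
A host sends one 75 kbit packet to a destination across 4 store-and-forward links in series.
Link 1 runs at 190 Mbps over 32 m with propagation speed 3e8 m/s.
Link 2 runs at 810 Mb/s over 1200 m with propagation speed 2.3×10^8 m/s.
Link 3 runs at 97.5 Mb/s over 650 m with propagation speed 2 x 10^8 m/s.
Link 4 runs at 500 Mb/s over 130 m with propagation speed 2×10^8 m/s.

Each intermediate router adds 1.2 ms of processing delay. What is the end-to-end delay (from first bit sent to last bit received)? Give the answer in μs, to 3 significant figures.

L = 75000 bits.
Transmission delays (L/R per hop): 394.737, 92.5926, 769.231, 150 μs; sum = 1406.56 μs.
Propagation delays (d/s per hop): 0.106667, 5.21739, 3.25, 0.65 μs; sum = 9.22406 μs.
Processing at 3 router(s): 3 × 1.2 ms = 3600 μs.
End-to-end = 5020 μs.

5020 μs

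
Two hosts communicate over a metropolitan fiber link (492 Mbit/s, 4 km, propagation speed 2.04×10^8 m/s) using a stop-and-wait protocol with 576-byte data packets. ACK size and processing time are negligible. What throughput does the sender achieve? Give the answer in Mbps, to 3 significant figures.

t_tx = L/R = 4608/492000000 = 9.36585e-06 s.
t_prop = 4000/204000000 = 1.96078e-05 s; RTT = 3.92157e-05 s.
Cycle = t_tx + RTT = 4.85815e-05 s.
Throughput = L / cycle = 4608 / 4.85815e-05 = 94.9 Mbps.

94.9 Mbps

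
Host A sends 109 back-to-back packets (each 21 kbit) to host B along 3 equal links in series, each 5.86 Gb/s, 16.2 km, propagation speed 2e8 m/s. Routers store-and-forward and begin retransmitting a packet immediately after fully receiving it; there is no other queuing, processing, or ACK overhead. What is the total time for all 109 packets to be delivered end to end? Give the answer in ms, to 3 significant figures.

0.641 ms

Per-hop transmission t_tx = L/R = 21000/5860000000 = 0.00358362 ms.
Per-hop propagation t_prop = 16200/200000000 = 0.081 ms.
Pipeline fill: first packet needs 3·t_tx to clear all hops; remaining 108 packets each add one t_tx.
Total = (3+109-1)·t_tx + 3·t_prop = 111·0.00358362 + 3·0.081 = 0.641 ms.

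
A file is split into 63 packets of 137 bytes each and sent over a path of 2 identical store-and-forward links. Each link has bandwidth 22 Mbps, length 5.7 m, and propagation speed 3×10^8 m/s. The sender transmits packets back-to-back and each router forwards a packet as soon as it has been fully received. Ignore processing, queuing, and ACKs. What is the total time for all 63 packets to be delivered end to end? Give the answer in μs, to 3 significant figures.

3190 μs

Per-hop transmission t_tx = L/R = 1096/22000000 = 49.8182 μs.
Per-hop propagation t_prop = 5.7/300000000 = 0.019 μs.
Pipeline fill: first packet needs 2·t_tx to clear all hops; remaining 62 packets each add one t_tx.
Total = (2+63-1)·t_tx + 2·t_prop = 64·49.8182 + 2·0.019 = 3190 μs.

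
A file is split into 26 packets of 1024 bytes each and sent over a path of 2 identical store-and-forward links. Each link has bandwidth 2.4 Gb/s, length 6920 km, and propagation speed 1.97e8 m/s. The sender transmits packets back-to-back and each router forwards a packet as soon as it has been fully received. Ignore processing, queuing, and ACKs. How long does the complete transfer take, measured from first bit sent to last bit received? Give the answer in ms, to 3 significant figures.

70.3 ms

Per-hop transmission t_tx = L/R = 8192/2400000000 = 0.00341333 ms.
Per-hop propagation t_prop = 6920000/197000000 = 35.1269 ms.
Pipeline fill: first packet needs 2·t_tx to clear all hops; remaining 25 packets each add one t_tx.
Total = (2+26-1)·t_tx + 2·t_prop = 27·0.00341333 + 2·35.1269 = 70.3 ms.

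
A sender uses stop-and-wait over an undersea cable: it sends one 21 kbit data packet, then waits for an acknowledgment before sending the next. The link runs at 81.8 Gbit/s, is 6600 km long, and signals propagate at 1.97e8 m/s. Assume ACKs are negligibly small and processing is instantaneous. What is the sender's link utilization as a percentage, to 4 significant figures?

0.0003831 %

t_tx = L/R = 21000/81800000000 = 2.56724e-07 s.
t_prop = 6600000/197000000 = 0.0335025 s; RTT = 0.0670051 s.
Cycle = t_tx + RTT = 0.0670053 s.
Utilization = t_tx / cycle = 2.56724e-07/0.0670053 = 0.0003831 %.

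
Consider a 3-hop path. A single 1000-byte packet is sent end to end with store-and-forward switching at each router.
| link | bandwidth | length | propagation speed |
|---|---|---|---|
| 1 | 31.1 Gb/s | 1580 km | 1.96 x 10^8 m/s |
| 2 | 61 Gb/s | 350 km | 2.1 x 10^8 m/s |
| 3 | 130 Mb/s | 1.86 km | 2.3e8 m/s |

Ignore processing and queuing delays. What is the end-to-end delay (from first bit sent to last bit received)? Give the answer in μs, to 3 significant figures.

L = 1000 × 8 = 8000 bits.
Transmission delays (L/R per hop): 0.257235, 0.131148, 61.5385 μs; sum = 61.9268 μs.
Propagation delays (d/s per hop): 8061.22, 1666.67, 8.08696 μs; sum = 9735.98 μs.
End-to-end = 9800 μs.

9800 μs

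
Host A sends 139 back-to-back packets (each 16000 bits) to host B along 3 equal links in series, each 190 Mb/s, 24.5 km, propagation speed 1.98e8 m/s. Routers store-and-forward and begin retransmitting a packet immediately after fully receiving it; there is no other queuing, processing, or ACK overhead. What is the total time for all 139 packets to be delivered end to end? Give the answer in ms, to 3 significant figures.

Per-hop transmission t_tx = L/R = 16000/190000000 = 0.0842105 ms.
Per-hop propagation t_prop = 24500/198000000 = 0.123737 ms.
Pipeline fill: first packet needs 3·t_tx to clear all hops; remaining 138 packets each add one t_tx.
Total = (3+139-1)·t_tx + 3·t_prop = 141·0.0842105 + 3·0.123737 = 12.2 ms.

12.2 ms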